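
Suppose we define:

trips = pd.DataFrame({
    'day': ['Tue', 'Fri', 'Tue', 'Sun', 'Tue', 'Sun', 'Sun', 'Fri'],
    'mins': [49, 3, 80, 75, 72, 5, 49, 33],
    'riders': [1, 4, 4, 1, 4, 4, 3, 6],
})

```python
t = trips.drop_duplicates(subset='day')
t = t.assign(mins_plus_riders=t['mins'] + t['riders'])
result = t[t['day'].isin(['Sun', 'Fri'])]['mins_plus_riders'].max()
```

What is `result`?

drop duplicate day (keep=first):
   day  mins  riders
0  Tue    49       1
1  Fri     3       4
3  Sun    75       1
add column mins_plus_riders = t['mins'] + t['riders']:
   day  mins  riders  mins_plus_riders
0  Tue    49       1                50
1  Fri     3       4                 7
3  Sun    75       1                76
filter rows where day in ['Sun', 'Fri']:
   day  mins  riders  mins_plus_riders
1  Fri     3       4                 7
3  Sun    75       1                76
Hence 76.

76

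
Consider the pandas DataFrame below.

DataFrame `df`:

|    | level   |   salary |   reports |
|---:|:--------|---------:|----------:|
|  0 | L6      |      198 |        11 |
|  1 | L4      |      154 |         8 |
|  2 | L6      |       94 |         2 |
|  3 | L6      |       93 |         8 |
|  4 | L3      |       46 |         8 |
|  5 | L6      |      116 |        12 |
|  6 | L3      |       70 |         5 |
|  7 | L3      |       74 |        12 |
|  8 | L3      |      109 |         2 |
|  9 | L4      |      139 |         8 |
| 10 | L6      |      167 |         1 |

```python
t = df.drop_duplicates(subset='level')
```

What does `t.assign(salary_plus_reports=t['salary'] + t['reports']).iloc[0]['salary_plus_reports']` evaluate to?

drop duplicate level (keep=first):
  level  salary  reports
0    L6     198       11
1    L4     154        8
4    L3      46        8
add column salary_plus_reports = t['salary'] + t['reports']:
  level  salary  reports  salary_plus_reports
0    L6     198       11                  209
1    L4     154        8                  162
4    L3      46        8                   54
Reading off the value at position 0, column 'salary_plus_reports', we get 209.

209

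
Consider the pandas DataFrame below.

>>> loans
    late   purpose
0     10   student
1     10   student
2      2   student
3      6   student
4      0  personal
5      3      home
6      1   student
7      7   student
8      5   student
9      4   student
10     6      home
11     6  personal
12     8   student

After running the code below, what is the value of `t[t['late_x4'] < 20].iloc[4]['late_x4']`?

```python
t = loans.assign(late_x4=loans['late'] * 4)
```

16

add column late_x4 = loans['late'] * 4:
    late   purpose  late_x4
0     10   student       40
1     10   student       40
2      2   student        8
3      6   student       24
4      0  personal        0
5      3      home       12
6      1   student        4
7      7   student       28
8      5   student       20
9      4   student       16
10     6      home       24
11     6  personal       24
12     8   student       32
filter rows where late_x4 < 20:
   late   purpose  late_x4
2     2   student        8
4     0  personal        0
5     3      home       12
6     1   student        4
9     4   student       16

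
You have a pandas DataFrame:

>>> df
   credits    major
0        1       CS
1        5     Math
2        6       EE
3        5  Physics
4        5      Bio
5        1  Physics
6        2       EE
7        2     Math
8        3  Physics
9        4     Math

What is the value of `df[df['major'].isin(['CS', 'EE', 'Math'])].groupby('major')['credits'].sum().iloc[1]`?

filter rows where major in ['CS', 'EE', 'Math']:
   credits major
0        1    CS
1        5  Math
2        6    EE
6        2    EE
7        2  Math
9        4  Math
group by major, sum of credits:
major
CS       1
EE       8
Math    11
Name: credits, dtype: int64
Hence 8.

8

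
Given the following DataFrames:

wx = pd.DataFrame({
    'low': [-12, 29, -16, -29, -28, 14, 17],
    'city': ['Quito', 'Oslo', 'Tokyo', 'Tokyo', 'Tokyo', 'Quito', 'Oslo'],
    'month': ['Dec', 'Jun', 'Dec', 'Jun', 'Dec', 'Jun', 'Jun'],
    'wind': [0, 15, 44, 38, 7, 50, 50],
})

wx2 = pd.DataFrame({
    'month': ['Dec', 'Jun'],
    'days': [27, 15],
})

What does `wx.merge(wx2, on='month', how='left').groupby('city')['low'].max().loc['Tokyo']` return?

-16

merge on 'month' (how='left') → 7 rows:
   low   city month  wind  days
0  -12  Quito   Dec     0    27
1   29   Oslo   Jun    15    15
2  -16  Tokyo   Dec    44    27
3  -29  Tokyo   Jun    38    15
4  -28  Tokyo   Dec     7    27
5   14  Quito   Jun    50    15
6   17   Oslo   Jun    50    15
group by city, max of low:
city
Oslo     29
Quito    14
Tokyo   -16
Name: low, dtype: int64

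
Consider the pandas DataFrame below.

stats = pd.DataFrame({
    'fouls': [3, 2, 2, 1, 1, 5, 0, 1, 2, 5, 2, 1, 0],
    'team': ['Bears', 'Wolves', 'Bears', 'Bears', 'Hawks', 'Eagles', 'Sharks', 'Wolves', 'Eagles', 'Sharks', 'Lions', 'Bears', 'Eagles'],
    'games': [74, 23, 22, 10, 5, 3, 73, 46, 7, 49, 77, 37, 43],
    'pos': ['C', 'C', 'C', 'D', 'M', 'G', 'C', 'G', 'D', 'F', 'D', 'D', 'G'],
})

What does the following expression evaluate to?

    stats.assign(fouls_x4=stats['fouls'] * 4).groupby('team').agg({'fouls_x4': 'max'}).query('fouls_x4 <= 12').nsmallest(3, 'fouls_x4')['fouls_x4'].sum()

add column fouls_x4 = stats['fouls'] * 4:
    fouls    team  games pos  fouls_x4
0       3   Bears     74   C        12
1       2  Wolves     23   C         8
2       2   Bears     22   C         8
3       1   Bears     10   D         4
4       1   Hawks      5   M         4
5       5  Eagles      3   G        20
6       0  Sharks     73   C         0
7       1  Wolves     46   G         4
8       2  Eagles      7   D         8
9       5  Sharks     49   F        20
10      2   Lions     77   D         8
11      1   Bears     37   D         4
12      0  Eagles     43   G         0
group by team, max of fouls_x4:
        fouls_x4
team            
Bears         12
Eagles        20
Hawks          4
Lions          8
Sharks        20
Wolves         8
filter rows where fouls_x4 <= 12:
        fouls_x4
team            
Bears         12
Hawks          4
Lions          8
Wolves         8
take 3 rows with smallest fouls_x4:
        fouls_x4
team            
Hawks          4
Lions          8
Wolves         8
The sum of column 'fouls_x4' is 20.

20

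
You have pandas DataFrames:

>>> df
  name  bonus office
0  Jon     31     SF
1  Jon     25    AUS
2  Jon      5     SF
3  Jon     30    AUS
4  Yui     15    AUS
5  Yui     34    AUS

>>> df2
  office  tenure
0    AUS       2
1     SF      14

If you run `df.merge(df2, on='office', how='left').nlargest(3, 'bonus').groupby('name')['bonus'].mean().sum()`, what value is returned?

64.5

merge on 'office' (how='left') → 6 rows:
  name  bonus office  tenure
0  Jon     31     SF      14
1  Jon     25    AUS       2
2  Jon      5     SF      14
3  Jon     30    AUS       2
4  Yui     15    AUS       2
5  Yui     34    AUS       2
take 3 rows with largest bonus:
  name  bonus office  tenure
5  Yui     34    AUS       2
0  Jon     31     SF      14
3  Jon     30    AUS       2
group by name, mean of bonus:
name
Jon    30.5
Yui    34.0
Name: bonus, dtype: float64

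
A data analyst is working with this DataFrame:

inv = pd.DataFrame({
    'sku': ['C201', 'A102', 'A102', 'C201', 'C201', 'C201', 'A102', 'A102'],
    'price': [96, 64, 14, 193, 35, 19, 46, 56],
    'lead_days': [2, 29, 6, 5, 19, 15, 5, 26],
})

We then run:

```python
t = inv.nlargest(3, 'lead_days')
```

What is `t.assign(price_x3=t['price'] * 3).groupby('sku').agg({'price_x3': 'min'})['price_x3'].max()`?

take 3 rows with largest lead_days:
    sku  price  lead_days
1  A102     64         29
7  A102     56         26
4  C201     35         19
add column price_x3 = t['price'] * 3:
    sku  price  lead_days  price_x3
1  A102     64         29       192
7  A102     56         26       168
4  C201     35         19       105
group by sku, min of price_x3:
      price_x3
sku           
A102       168
C201       105
Hence 168.

168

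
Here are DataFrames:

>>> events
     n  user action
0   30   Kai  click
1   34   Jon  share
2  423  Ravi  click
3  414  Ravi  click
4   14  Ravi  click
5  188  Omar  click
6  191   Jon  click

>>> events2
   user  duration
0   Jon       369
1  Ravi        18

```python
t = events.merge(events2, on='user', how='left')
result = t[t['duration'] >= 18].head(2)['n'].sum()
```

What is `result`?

457

merge on 'user' (how='left') → 7 rows:
     n  user action  duration
0   30   Kai  click       NaN
1   34   Jon  share     369.0
2  423  Ravi  click      18.0
3  414  Ravi  click      18.0
4   14  Ravi  click      18.0
5  188  Omar  click       NaN
6  191   Jon  click     369.0
filter rows where duration >= 18:
     n  user action  duration
1   34   Jon  share     369.0
2  423  Ravi  click      18.0
3  414  Ravi  click      18.0
4   14  Ravi  click      18.0
6  191   Jon  click     369.0
take first 2 rows:
     n  user action  duration
1   34   Jon  share     369.0
2  423  Ravi  click      18.0
The sum of column 'n' is 457.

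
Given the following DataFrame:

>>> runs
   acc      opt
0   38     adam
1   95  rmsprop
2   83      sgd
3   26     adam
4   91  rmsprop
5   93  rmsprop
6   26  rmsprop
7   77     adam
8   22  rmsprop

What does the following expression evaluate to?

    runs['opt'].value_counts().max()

value_counts of opt:
opt
rmsprop    5
adam       3
sgd        1
Name: count, dtype: int64
So max() = 5.

5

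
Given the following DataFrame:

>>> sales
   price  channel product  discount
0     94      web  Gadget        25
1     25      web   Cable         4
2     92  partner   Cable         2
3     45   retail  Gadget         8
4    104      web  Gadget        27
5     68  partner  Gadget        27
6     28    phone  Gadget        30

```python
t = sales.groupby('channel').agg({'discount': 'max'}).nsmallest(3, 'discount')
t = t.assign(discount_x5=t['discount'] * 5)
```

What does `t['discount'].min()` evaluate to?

group by channel, max of discount:
         discount
channel          
partner        27
phone          30
retail          8
web            27
take 3 rows with smallest discount:
         discount
channel          
retail          8
partner        27
web            27
add column discount_x5 = t['discount'] * 5:
         discount  discount_x5
channel                       
retail          8           40
partner        27          135
web            27          135
min of column 'discount' → 8

8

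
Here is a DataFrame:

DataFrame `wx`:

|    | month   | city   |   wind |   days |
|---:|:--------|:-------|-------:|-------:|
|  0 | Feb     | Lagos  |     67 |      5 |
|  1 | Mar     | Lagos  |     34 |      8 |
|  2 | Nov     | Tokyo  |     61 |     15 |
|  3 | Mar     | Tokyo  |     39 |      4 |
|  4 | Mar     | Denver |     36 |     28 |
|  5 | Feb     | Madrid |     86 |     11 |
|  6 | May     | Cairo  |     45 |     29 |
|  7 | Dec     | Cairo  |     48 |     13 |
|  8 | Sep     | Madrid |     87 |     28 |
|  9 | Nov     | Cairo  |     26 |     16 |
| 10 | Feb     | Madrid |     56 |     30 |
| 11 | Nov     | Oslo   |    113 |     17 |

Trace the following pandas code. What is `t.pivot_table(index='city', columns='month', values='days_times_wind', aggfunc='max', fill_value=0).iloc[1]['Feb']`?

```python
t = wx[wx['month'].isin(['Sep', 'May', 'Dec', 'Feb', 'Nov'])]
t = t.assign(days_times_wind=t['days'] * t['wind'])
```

filter rows where month in ['Sep', 'May', 'Dec', 'Feb', 'Nov']:
   month    city  wind  days
0    Feb   Lagos    67     5
2    Nov   Tokyo    61    15
5    Feb  Madrid    86    11
6    May   Cairo    45    29
7    Dec   Cairo    48    13
8    Sep  Madrid    87    28
9    Nov   Cairo    26    16
10   Feb  Madrid    56    30
11   Nov    Oslo   113    17
add column days_times_wind = t['days'] * t['wind']:
   month    city  wind  days  days_times_wind
0    Feb   Lagos    67     5              335
2    Nov   Tokyo    61    15              915
5    Feb  Madrid    86    11              946
6    May   Cairo    45    29             1305
7    Dec   Cairo    48    13              624
8    Sep  Madrid    87    28             2436
9    Nov   Cairo    26    16              416
10   Feb  Madrid    56    30             1680
11   Nov    Oslo   113    17             1921
pivot: rows=city, cols=month, max(days_times_wind):
month   Dec   Feb   May   Nov   Sep
city                               
Cairo   624     0  1305   416     0
Lagos     0   335     0     0     0
Madrid    0  1680     0     0  2436
Oslo      0     0     0  1921     0
Tokyo     0     0     0   915     0
Then the value at position 1, column 'Feb': 335

335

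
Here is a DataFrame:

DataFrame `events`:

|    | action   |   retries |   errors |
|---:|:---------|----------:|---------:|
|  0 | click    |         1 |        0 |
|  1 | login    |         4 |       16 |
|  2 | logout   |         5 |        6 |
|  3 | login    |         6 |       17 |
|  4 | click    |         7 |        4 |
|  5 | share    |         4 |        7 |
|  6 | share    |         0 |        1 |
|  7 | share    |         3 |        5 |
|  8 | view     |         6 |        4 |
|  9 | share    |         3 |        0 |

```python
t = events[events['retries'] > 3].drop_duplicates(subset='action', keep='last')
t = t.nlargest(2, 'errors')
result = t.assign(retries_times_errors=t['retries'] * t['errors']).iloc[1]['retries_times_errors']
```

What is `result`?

28

filter rows where retries > 3:
   action  retries  errors
1   login        4      16
2  logout        5       6
3   login        6      17
4   click        7       4
5   share        4       7
8    view        6       4
drop duplicate action (keep=last):
   action  retries  errors
2  logout        5       6
3   login        6      17
4   click        7       4
5   share        4       7
8    view        6       4
take 2 rows with largest errors:
  action  retries  errors
3  login        6      17
5  share        4       7
add column retries_times_errors = t['retries'] * t['errors']:
  action  retries  errors  retries_times_errors
3  login        6      17                   102
5  share        4       7                    28
Finally, value at position 1, column 'retries_times_errors' = 28.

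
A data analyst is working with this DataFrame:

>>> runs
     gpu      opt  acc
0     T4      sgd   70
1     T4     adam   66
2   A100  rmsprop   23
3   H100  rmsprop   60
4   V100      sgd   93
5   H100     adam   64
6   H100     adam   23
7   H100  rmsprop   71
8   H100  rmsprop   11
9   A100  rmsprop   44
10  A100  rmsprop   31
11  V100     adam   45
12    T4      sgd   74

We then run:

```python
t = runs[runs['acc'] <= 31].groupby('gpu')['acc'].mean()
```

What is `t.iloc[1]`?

17.0

filter rows where acc <= 31:
     gpu      opt  acc
2   A100  rmsprop   23
6   H100     adam   23
8   H100  rmsprop   11
10  A100  rmsprop   31
group by gpu, mean of acc:
gpu
A100    27.0
H100    17.0
Name: acc, dtype: float64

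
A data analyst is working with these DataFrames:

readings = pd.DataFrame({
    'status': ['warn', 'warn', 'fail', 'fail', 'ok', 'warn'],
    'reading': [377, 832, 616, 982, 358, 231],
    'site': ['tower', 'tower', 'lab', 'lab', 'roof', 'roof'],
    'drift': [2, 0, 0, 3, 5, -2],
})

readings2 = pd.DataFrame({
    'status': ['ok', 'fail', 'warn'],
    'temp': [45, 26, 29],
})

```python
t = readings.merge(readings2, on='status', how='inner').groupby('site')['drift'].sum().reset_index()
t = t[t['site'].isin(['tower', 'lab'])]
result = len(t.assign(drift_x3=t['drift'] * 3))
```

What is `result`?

merge on 'status' (how='inner') → 6 rows:
  status  reading   site  drift  temp
0   warn      377  tower      2    29
1   warn      832  tower      0    29
2   fail      616    lab      0    26
3   fail      982    lab      3    26
4     ok      358   roof      5    45
5   warn      231   roof     -2    29
group by site, sum of drift:
site
lab      3
roof     3
tower    2
Name: drift, dtype: int64
reset_index():
    site  drift
0    lab      3
1   roof      3
2  tower      2
filter rows where site in ['tower', 'lab']:
    site  drift
0    lab      3
2  tower      2
add column drift_x3 = t['drift'] * 3:
    site  drift  drift_x3
0    lab      3         9
2  tower      2         6
So assign(drift_x3=t['drift'] * 3)) = 2.

2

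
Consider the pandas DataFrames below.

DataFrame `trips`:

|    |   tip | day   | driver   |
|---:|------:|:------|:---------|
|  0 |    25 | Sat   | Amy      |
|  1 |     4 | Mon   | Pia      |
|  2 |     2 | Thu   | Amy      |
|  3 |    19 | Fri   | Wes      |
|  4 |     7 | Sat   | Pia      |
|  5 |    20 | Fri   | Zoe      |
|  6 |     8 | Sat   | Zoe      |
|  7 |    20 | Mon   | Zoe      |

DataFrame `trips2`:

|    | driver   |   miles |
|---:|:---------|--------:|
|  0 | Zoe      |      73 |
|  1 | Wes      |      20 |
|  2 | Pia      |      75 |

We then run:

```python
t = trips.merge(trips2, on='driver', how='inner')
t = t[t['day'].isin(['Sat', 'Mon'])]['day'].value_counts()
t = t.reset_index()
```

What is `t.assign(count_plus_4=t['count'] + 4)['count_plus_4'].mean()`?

6.0

merge on 'driver' (how='inner') → 6 rows:
   tip  day driver  miles
0    4  Mon    Pia     75
1   19  Fri    Wes     20
2    7  Sat    Pia     75
3   20  Fri    Zoe     73
4    8  Sat    Zoe     73
5   20  Mon    Zoe     73
filter rows where day in ['Sat', 'Mon']:
   tip  day driver  miles
0    4  Mon    Pia     75
2    7  Sat    Pia     75
4    8  Sat    Zoe     73
5   20  Mon    Zoe     73
value_counts of day:
day
Mon    2
Sat    2
Name: count, dtype: int64
reset_index():
   day  count
0  Mon      2
1  Sat      2
add column count_plus_4 = t['count'] + 4:
   day  count  count_plus_4
0  Mon      2             6
1  Sat      2             6
Finally, mean of column 'count_plus_4' = 6.0.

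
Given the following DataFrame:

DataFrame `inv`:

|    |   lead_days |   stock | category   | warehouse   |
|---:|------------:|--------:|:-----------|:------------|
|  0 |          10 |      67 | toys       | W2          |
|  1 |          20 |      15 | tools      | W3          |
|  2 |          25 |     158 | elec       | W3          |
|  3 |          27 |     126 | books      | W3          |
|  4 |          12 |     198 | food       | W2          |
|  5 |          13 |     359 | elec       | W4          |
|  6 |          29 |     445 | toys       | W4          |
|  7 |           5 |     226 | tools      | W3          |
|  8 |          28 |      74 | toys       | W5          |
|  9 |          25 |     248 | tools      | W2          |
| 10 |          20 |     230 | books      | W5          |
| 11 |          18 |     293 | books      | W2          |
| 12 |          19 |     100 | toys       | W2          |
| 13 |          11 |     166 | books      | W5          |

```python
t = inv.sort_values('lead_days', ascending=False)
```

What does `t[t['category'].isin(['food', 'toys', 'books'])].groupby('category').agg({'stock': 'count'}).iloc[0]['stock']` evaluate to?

sort by lead_days descending:
    lead_days  stock category warehouse
6          29    445     toys        W4
8          28     74     toys        W5
3          27    126    books        W3
2          25    158     elec        W3
9          25    248    tools        W2
1          20     15    tools        W3
10         20    230    books        W5
12         19    100     toys        W2
11         18    293    books        W2
5          13    359     elec        W4
4          12    198     food        W2
13         11    166    books        W5
0          10     67     toys        W2
7           5    226    tools        W3
filter rows where category in ['food', 'toys', 'books']:
    lead_days  stock category warehouse
6          29    445     toys        W4
8          28     74     toys        W5
3          27    126    books        W3
10         20    230    books        W5
12         19    100     toys        W2
11         18    293    books        W2
4          12    198     food        W2
13         11    166    books        W5
0          10     67     toys        W2
group by category, count of stock:
          stock
category       
books         4
food          1
toys          4
Reading off the value at position 0, column 'stock', we get 4.

4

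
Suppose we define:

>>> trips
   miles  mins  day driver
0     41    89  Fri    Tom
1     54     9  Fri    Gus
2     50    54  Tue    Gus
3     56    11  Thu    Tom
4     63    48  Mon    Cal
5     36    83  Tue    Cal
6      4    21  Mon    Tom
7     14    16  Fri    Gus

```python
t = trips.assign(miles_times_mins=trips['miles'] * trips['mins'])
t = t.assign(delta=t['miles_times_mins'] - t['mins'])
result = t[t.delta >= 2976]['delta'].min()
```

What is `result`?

add column miles_times_mins = trips['miles'] * trips['mins']:
   miles  mins  day driver  miles_times_mins
0     41    89  Fri    Tom              3649
1     54     9  Fri    Gus               486
2     50    54  Tue    Gus              2700
3     56    11  Thu    Tom               616
4     63    48  Mon    Cal              3024
5     36    83  Tue    Cal              2988
6      4    21  Mon    Tom                84
7     14    16  Fri    Gus               224
add column delta = t['miles_times_mins'] - t['mins']:
   miles  mins  day driver  miles_times_mins  delta
0     41    89  Fri    Tom              3649   3560
1     54     9  Fri    Gus               486    477
2     50    54  Tue    Gus              2700   2646
3     56    11  Thu    Tom               616    605
4     63    48  Mon    Cal              3024   2976
5     36    83  Tue    Cal              2988   2905
6      4    21  Mon    Tom                84     63
7     14    16  Fri    Gus               224    208
filter rows where delta >= 2976:
   miles  mins  day driver  miles_times_mins  delta
0     41    89  Fri    Tom              3649   3560
4     63    48  Mon    Cal              3024   2976
Then the min of column 'delta': 2976

2976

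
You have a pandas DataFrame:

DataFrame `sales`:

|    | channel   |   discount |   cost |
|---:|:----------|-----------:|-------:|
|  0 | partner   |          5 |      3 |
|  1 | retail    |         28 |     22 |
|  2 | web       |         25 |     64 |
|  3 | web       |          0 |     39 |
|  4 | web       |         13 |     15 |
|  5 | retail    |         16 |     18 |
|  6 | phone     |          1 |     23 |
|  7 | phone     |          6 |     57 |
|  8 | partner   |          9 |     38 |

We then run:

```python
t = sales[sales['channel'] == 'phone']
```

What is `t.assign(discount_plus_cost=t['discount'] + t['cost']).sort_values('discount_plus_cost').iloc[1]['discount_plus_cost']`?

63

filter rows where channel == 'phone':
  channel  discount  cost
6   phone         1    23
7   phone         6    57
add column discount_plus_cost = t['discount'] + t['cost']:
  channel  discount  cost  discount_plus_cost
6   phone         1    23                  24
7   phone         6    57                  63
sort by discount_plus_cost:
  channel  discount  cost  discount_plus_cost
6   phone         1    23                  24
7   phone         6    57                  63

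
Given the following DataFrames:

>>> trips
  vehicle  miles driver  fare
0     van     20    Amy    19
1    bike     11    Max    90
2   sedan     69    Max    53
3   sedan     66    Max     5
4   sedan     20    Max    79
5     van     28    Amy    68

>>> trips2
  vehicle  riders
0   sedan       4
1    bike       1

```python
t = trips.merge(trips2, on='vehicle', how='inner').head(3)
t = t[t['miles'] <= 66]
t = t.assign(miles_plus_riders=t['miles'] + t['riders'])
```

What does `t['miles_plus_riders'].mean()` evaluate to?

merge on 'vehicle' (how='inner') → 4 rows:
  vehicle  miles driver  fare  riders
0    bike     11    Max    90       1
1   sedan     69    Max    53       4
2   sedan     66    Max     5       4
3   sedan     20    Max    79       4
take first 3 rows:
  vehicle  miles driver  fare  riders
0    bike     11    Max    90       1
1   sedan     69    Max    53       4
2   sedan     66    Max     5       4
filter rows where miles <= 66:
  vehicle  miles driver  fare  riders
0    bike     11    Max    90       1
2   sedan     66    Max     5       4
add column miles_plus_riders = t['miles'] + t['riders']:
  vehicle  miles driver  fare  riders  miles_plus_riders
0    bike     11    Max    90       1                 12
2   sedan     66    Max     5       4                 70

41.0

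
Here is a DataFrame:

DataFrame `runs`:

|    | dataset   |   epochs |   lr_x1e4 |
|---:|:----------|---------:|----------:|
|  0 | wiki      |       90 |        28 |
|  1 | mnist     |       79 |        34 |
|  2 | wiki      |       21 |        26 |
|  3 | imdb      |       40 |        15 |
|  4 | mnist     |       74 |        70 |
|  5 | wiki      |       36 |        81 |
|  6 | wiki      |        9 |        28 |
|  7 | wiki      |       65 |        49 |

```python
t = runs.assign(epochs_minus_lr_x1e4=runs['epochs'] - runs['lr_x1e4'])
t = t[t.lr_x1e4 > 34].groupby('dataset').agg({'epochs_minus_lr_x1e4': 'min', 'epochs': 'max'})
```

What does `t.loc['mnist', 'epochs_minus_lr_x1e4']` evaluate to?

add column epochs_minus_lr_x1e4 = runs['epochs'] - runs['lr_x1e4']:
  dataset  epochs  lr_x1e4  epochs_minus_lr_x1e4
0    wiki      90       28                    62
1   mnist      79       34                    45
2    wiki      21       26                    -5
3    imdb      40       15                    25
4   mnist      74       70                     4
5    wiki      36       81                   -45
6    wiki       9       28                   -19
7    wiki      65       49                    16
filter rows where lr_x1e4 > 34:
  dataset  epochs  lr_x1e4  epochs_minus_lr_x1e4
4   mnist      74       70                     4
5    wiki      36       81                   -45
7    wiki      65       49                    16
group by dataset: min(epochs_minus_lr_x1e4), max(epochs):
         epochs_minus_lr_x1e4  epochs
dataset                              
mnist                       4      74
wiki                      -45      65
So loc['mnist', 'epochs_minus_lr_x1e4'] = 4.

4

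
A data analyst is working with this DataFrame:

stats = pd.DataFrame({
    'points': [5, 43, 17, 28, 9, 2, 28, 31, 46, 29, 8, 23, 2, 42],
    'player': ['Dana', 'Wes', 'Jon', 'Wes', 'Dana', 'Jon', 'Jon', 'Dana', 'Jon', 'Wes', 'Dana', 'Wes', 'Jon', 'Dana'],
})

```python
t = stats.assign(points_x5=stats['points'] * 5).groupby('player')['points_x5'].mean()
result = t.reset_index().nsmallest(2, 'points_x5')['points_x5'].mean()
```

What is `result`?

95.0

add column points_x5 = stats['points'] * 5:
    points player  points_x5
0        5   Dana         25
1       43    Wes        215
2       17    Jon         85
3       28    Wes        140
4        9   Dana         45
5        2    Jon         10
6       28    Jon        140
7       31   Dana        155
8       46    Jon        230
9       29    Wes        145
10       8   Dana         40
11      23    Wes        115
12       2    Jon         10
13      42   Dana        210
group by player, mean of points_x5:
player
Dana     95.00
Jon      95.00
Wes     153.75
Name: points_x5, dtype: float64
reset_index():
  player  points_x5
0   Dana      95.00
1    Jon      95.00
2    Wes     153.75
take 2 rows with smallest points_x5:
  player  points_x5
0   Dana       95.0
1    Jon       95.0
Then the mean of column 'points_x5': 95.0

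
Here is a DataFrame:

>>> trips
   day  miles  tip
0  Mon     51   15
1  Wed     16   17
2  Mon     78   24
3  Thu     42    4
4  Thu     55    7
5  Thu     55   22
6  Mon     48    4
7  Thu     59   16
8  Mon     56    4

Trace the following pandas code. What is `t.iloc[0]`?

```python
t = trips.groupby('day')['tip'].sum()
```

group by day, sum of tip:
day
Mon    47
Thu    49
Wed    17
Name: tip, dtype: int64
value at position 0 → 47

47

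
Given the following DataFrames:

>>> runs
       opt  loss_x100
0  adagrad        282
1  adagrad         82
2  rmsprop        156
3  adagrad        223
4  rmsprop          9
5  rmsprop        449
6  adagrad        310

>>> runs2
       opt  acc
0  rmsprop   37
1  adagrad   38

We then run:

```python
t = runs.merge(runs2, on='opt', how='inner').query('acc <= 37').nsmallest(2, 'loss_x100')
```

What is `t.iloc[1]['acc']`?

37

merge on 'opt' (how='inner') → 7 rows:
       opt  loss_x100  acc
0  adagrad        282   38
1  adagrad         82   38
2  rmsprop        156   37
3  adagrad        223   38
4  rmsprop          9   37
5  rmsprop        449   37
6  adagrad        310   38
filter rows where acc <= 37:
       opt  loss_x100  acc
2  rmsprop        156   37
4  rmsprop          9   37
5  rmsprop        449   37
take 2 rows with smallest loss_x100:
       opt  loss_x100  acc
4  rmsprop          9   37
2  rmsprop        156   37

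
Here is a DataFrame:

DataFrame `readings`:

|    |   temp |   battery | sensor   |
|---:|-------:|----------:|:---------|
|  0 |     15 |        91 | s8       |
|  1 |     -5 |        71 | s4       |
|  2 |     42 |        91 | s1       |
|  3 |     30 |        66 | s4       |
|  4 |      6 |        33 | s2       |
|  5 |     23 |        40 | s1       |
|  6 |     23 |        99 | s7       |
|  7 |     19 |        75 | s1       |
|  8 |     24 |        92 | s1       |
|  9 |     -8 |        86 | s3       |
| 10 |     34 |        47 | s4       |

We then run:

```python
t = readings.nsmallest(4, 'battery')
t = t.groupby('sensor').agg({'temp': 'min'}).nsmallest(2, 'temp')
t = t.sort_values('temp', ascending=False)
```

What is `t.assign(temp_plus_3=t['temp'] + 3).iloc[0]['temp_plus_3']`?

take 4 rows with smallest battery:
    temp  battery sensor
4      6       33     s2
5     23       40     s1
10    34       47     s4
3     30       66     s4
group by sensor, min of temp:
        temp
sensor      
s1        23
s2         6
s4        30
take 2 rows with smallest temp:
        temp
sensor      
s2         6
s1        23
sort by temp descending:
        temp
sensor      
s1        23
s2         6
add column temp_plus_3 = t['temp'] + 3:
        temp  temp_plus_3
sensor                   
s1        23           26
s2         6            9

26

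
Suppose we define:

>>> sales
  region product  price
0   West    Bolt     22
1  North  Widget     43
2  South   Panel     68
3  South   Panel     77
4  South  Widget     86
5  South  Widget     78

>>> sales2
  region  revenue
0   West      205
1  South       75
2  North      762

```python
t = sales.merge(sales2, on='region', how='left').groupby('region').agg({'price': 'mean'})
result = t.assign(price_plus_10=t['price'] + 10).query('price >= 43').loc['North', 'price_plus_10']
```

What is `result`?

53.0

merge on 'region' (how='left') → 6 rows:
  region product  price  revenue
0   West    Bolt     22      205
1  North  Widget     43      762
2  South   Panel     68       75
3  South   Panel     77       75
4  South  Widget     86       75
5  South  Widget     78       75
group by region, mean of price:
        price
region       
North   43.00
South   77.25
West    22.00
add column price_plus_10 = t['price'] + 10:
        price  price_plus_10
region                      
North   43.00          53.00
South   77.25          87.25
West    22.00          32.00
filter rows where price >= 43:
        price  price_plus_10
region                      
North   43.00          53.00
South   77.25          87.25
Then the value at row 'North', column 'price_plus_10': 53.0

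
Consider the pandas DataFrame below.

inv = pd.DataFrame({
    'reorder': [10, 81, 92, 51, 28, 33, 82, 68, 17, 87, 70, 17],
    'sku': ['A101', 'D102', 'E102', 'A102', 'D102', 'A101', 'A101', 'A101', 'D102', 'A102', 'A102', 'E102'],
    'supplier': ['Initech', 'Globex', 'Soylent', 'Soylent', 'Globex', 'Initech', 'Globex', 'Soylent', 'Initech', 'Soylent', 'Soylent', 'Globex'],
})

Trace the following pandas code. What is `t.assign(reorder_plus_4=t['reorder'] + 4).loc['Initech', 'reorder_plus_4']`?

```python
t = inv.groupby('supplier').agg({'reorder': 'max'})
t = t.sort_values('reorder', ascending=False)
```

group by supplier, max of reorder:
          reorder
supplier         
Globex         82
Initech        33
Soylent        92
sort by reorder descending:
          reorder
supplier         
Soylent        92
Globex         82
Initech        33
add column reorder_plus_4 = t['reorder'] + 4:
          reorder  reorder_plus_4
supplier                         
Soylent        92              96
Globex         82              86
Initech        33              37
Then the value at row 'Initech', column 'reorder_plus_4': 37

37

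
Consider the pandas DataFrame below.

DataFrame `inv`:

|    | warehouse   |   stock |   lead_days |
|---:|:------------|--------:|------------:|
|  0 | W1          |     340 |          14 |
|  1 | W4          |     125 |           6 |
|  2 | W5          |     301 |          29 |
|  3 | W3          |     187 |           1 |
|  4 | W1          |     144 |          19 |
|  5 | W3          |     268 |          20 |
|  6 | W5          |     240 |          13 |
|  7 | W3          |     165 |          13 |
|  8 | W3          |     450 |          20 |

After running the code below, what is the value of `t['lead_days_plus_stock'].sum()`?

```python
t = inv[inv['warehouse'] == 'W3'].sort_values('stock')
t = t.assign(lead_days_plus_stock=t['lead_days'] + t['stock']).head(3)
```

filter rows where warehouse == 'W3':
  warehouse  stock  lead_days
3        W3    187          1
5        W3    268         20
7        W3    165         13
8        W3    450         20
sort by stock:
  warehouse  stock  lead_days
7        W3    165         13
3        W3    187          1
5        W3    268         20
8        W3    450         20
add column lead_days_plus_stock = t['lead_days'] + t['stock']:
  warehouse  stock  lead_days  lead_days_plus_stock
7        W3    165         13                   178
3        W3    187          1                   188
5        W3    268         20                   288
8        W3    450         20                   470
take first 3 rows:
  warehouse  stock  lead_days  lead_days_plus_stock
7        W3    165         13                   178
3        W3    187          1                   188
5        W3    268         20                   288
Finally, sum of column 'lead_days_plus_stock' = 654.

654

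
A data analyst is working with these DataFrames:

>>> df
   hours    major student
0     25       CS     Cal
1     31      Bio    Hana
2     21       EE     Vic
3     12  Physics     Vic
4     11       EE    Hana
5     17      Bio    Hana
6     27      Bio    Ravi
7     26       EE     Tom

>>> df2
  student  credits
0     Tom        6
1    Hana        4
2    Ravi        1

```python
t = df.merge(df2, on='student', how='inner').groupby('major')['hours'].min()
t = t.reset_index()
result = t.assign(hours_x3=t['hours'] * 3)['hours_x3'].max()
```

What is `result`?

merge on 'student' (how='inner') → 5 rows:
   hours major student  credits
0     31   Bio    Hana        4
1     11    EE    Hana        4
2     17   Bio    Hana        4
3     27   Bio    Ravi        1
4     26    EE     Tom        6
group by major, min of hours:
major
Bio    17
EE     11
Name: hours, dtype: int64
reset_index():
  major  hours
0   Bio     17
1    EE     11
add column hours_x3 = t['hours'] * 3:
  major  hours  hours_x3
0   Bio     17        51
1    EE     11        33
Hence 51.

51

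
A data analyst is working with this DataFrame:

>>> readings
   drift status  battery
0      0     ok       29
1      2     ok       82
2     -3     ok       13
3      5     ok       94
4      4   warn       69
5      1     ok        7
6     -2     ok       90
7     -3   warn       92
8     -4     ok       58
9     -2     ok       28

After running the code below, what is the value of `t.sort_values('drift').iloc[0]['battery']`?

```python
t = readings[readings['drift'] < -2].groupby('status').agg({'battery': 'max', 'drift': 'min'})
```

filter rows where drift < -2:
   drift status  battery
2     -3     ok       13
7     -3   warn       92
8     -4     ok       58
group by status: max(battery), min(drift):
        battery  drift
status                
ok           58     -4
warn         92     -3
sort by drift:
        battery  drift
status                
ok           58     -4
warn         92     -3
Reading off the value at position 0, column 'battery', we get 58.

58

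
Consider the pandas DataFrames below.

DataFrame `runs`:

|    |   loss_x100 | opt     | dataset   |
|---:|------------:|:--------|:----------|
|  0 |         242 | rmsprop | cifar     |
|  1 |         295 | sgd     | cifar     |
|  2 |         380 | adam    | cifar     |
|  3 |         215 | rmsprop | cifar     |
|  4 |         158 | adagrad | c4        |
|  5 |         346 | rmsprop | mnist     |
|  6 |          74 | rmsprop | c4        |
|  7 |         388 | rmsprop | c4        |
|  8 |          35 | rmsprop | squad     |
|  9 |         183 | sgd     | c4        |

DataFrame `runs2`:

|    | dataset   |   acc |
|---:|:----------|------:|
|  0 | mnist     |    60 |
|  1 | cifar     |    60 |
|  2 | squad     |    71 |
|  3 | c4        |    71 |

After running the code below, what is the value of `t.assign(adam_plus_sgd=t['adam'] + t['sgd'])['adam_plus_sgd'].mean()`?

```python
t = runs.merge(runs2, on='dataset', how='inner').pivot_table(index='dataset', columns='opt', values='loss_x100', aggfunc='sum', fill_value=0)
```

merge on 'dataset' (how='inner') → 10 rows:
   loss_x100      opt dataset  acc
0        242  rmsprop   cifar   60
1        295      sgd   cifar   60
2        380     adam   cifar   60
3        215  rmsprop   cifar   60
4        158  adagrad      c4   71
5        346  rmsprop   mnist   60
6         74  rmsprop      c4   71
7        388  rmsprop      c4   71
8         35  rmsprop   squad   71
9        183      sgd      c4   71
pivot: rows=dataset, cols=opt, sum(loss_x100):
opt      adagrad  adam  rmsprop  sgd
dataset                             
c4           158     0      462  183
cifar          0   380      457  295
mnist          0     0      346    0
squad          0     0       35    0
add column adam_plus_sgd = t['adam'] + t['sgd']:
opt      adagrad  adam  rmsprop  sgd  adam_plus_sgd
dataset                                            
c4           158     0      462  183            183
cifar          0   380      457  295            675
mnist          0     0      346    0              0
squad          0     0       35    0              0
The mean of column 'adam_plus_sgd' is 214.5.

214.5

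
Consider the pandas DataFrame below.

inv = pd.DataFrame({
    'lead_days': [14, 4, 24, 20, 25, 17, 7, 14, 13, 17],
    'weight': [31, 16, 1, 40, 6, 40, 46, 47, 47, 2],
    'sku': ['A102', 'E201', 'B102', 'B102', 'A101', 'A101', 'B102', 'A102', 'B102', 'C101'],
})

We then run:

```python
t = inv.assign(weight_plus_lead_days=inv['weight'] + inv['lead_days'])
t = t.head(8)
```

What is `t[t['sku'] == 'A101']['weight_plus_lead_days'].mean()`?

44.0

add column weight_plus_lead_days = inv['weight'] + inv['lead_days']:
   lead_days  weight   sku  weight_plus_lead_days
0         14      31  A102                     45
1          4      16  E201                     20
2         24       1  B102                     25
3         20      40  B102                     60
4         25       6  A101                     31
5         17      40  A101                     57
6          7      46  B102                     53
7         14      47  A102                     61
8         13      47  B102                     60
9         17       2  C101                     19
take first 8 rows:
   lead_days  weight   sku  weight_plus_lead_days
0         14      31  A102                     45
1          4      16  E201                     20
2         24       1  B102                     25
3         20      40  B102                     60
4         25       6  A101                     31
5         17      40  A101                     57
6          7      46  B102                     53
7         14      47  A102                     61
filter rows where sku == 'A101':
   lead_days  weight   sku  weight_plus_lead_days
4         25       6  A101                     31
5         17      40  A101                     57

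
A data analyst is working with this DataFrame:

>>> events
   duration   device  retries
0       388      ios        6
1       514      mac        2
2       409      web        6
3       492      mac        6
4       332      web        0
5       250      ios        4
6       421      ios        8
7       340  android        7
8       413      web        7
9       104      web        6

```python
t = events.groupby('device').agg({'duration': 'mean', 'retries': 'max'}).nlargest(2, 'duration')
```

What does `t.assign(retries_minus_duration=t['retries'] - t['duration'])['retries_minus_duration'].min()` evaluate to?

-497.0

group by device: mean(duration), max(retries):
         duration  retries
device                    
android     340.0        7
ios         353.0        8
mac         503.0        6
web         314.5        7
take 2 rows with largest duration:
        duration  retries
device                   
mac        503.0        6
ios        353.0        8
add column retries_minus_duration = t['retries'] - t['duration']:
        duration  retries  retries_minus_duration
device                                           
mac        503.0        6                  -497.0
ios        353.0        8                  -345.0
Finally, min of column 'retries_minus_duration' = -497.0.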